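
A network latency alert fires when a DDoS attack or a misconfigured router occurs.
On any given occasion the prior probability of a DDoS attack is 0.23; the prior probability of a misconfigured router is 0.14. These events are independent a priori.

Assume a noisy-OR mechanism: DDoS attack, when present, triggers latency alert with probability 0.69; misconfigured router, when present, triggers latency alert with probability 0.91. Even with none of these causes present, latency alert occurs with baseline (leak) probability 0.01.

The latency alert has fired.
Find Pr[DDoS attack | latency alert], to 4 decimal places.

Pr[DDoS attack | latency alert] ≈ 0.6164

Under noisy-OR, P(latency alert | causes) = 1 − (1−0.01)·∏(1−qᵢ) over the active causes.
P(latency alert) = 0.01·0.77·0.86 + 0.9109·0.77·0.14 + 0.6931·0.23·0.86 + 0.972379·0.23·0.14 = 0.006622 + 0.098195 + 0.137095 + 0.031311 = 0.273223
Of this, 0.168406 comes from 0.137095 + 0.031311 (the DDoS attack=true cases).
So P(DDoS attack | latency alert) = 0.168406/0.273223 ≈ 0.6164.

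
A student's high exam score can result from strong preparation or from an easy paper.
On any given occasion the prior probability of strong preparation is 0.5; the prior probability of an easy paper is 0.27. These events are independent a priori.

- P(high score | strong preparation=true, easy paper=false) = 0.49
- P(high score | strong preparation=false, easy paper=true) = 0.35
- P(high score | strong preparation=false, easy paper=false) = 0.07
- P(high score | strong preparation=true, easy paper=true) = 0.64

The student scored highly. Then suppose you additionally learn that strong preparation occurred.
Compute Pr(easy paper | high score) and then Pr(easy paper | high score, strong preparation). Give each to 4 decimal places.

P(high score) = 0.07·0.5·0.73 + 0.35·0.5·0.27 + 0.49·0.5·0.73 + 0.64·0.5·0.27 = 0.025550 + 0.047250 + 0.178850 + 0.086400 = 0.338050
Of this, 0.133650 comes from 0.047250 + 0.086400 (the easy paper=true cases).
P(easy paper | high score) = 0.133650 / 0.338050 ≈ 0.3954

Now also conditioning on strong preparation=true:
P(high score | strong preparation) = 0.49·0.73 + 0.64·0.27 = 0.357700 + 0.172800 = 0.530500
Of this, 0.172800 comes from 0.64·0.27 (the easy paper=true cases).
So P(easy paper | high score, strong preparation) = 0.172800/0.530500 ≈ 0.3257.
Conditioning on strong preparation lowers the posterior on easy paper: the classic explaining-away effect in a common-effect structure.

Pr(easy paper | high score) ≈ 0.3954; Pr(easy paper | high score, strong preparation) ≈ 0.3257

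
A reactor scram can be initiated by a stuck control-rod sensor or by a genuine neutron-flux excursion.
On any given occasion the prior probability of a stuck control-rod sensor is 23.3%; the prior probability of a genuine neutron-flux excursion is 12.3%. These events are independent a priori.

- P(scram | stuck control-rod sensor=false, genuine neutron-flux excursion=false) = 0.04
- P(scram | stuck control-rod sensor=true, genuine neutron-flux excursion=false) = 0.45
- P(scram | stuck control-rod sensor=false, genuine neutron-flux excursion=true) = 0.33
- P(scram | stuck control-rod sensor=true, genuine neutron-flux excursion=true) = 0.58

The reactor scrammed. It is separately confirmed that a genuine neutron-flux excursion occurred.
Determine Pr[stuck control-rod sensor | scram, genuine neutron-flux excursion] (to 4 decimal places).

P(scram | genuine neutron-flux excursion) = 0.33×0.767 + 0.58×0.233 = 0.253110 + 0.135140 = 0.388250
Restricting to configurations with stuck control-rod sensor present: 0.58×0.233 = 0.135140.
Hence the posterior is 0.135140/0.388250 ≈ 0.3481.

Pr[stuck control-rod sensor | scram, genuine neutron-flux excursion] ≈ 0.3481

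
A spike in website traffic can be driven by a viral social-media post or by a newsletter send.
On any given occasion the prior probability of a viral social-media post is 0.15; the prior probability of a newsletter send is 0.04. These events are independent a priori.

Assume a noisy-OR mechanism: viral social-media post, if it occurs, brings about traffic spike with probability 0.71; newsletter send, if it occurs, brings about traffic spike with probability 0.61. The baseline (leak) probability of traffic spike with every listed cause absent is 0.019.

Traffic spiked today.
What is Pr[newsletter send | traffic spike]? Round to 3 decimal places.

Under noisy-OR, P(traffic spike | causes) = 1 − (1−0.019)·∏(1−qᵢ) over the active causes.
P(traffic spike) = 0.019*0.85*0.96 + 0.61741*0.85*0.04 + 0.71551*0.15*0.96 + 0.889049*0.15*0.04 = 0.015504 + 0.020992 + 0.103033 + 0.005334 = 0.144863
Restricting to configurations with newsletter send present: 0.020992 + 0.005334 = 0.026326.
Hence the posterior is 0.026326/0.144863 ≈ 0.182.

Pr[newsletter send | traffic spike] ≈ 0.182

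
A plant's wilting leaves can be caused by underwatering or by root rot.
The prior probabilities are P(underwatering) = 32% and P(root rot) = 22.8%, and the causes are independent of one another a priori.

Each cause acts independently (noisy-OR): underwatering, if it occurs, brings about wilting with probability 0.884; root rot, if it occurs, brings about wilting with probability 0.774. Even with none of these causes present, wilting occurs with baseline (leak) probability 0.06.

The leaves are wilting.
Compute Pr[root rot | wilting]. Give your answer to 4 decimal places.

Under noisy-OR, P(wilting | causes) = 1 − (1−0.06)·∏(1−qᵢ) over the active causes.
P(wilting) = 0.06×0.68×0.772 + 0.78756×0.68×0.228 + 0.89096×0.32×0.772 + 0.975357×0.32×0.228 = 0.031498 + 0.122103 + 0.220103 + 0.071162 = 0.444866
The root rot-present share is 0.122103 + 0.071162 = 0.193265.
Hence the posterior is 0.193265/0.444866 ≈ 0.4344.

Pr[root rot | wilting] ≈ 0.4344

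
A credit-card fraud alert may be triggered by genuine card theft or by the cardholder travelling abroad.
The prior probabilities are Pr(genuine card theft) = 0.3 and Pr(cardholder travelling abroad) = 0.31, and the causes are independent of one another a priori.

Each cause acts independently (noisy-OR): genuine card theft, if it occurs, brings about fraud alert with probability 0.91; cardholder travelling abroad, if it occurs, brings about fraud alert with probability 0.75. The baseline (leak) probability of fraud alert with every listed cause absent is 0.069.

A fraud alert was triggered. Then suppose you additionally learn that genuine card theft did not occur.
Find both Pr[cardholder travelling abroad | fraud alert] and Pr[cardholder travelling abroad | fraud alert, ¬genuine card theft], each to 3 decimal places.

Under noisy-OR, P(fraud alert | causes) = 1 − (1−0.069)·∏(1−qᵢ) over the active causes.
By total probability over the 4 (genuine card theft, cardholder travelling abroad) configurations:
  P(fraud alert) = 0.069·0.7·0.69 + 0.76725·0.7·0.31 + 0.91621·0.3·0.69 + 0.979052·0.3·0.31
        = 0.033327 + 0.166493 + 0.189655 + 0.091052 = 0.480527
The terms with cardholder travelling abroad present sum to 0.257545, so
  P(cardholder travelling abroad | fraud alert) = 0.257545 / 0.480527 ≈ 0.536

Now condition on the additional information:
For the numerator, keep only cardholder travelling abroad=true terms: 0.76725*0.31 = 0.237847
The normalizing constant is 0.069*0.69 + 0.76725*0.31 = 0.285457
P(cardholder travelling abroad | fraud alert, ¬genuine card theft) = 0.237847/0.285457 ≈ 0.833
Ruling out genuine card theft raises the posterior on cardholder travelling abroad — the flip side of explaining away.

Pr[cardholder travelling abroad | fraud alert] ≈ 0.536; Pr[cardholder travelling abroad | fraud alert, ¬genuine card theft] ≈ 0.833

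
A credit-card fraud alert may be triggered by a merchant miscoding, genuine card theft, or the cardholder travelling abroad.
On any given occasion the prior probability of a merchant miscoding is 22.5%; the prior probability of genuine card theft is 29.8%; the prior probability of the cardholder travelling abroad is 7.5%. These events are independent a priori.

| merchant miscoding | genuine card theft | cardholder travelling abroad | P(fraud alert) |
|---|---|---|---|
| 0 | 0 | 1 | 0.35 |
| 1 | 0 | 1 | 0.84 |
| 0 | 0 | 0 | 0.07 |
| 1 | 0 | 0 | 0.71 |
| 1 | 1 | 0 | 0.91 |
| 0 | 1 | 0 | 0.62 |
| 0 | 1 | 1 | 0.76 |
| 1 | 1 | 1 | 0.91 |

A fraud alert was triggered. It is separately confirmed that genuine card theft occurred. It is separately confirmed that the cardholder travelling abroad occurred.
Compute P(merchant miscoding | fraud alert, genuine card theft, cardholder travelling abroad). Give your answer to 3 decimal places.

P(fraud alert | genuine card theft, cardholder travelling abroad) = 0.76*0.775 + 0.91*0.225 = 0.589000 + 0.204750 = 0.793750
Of this, 0.204750 comes from 0.91*0.225 (the merchant miscoding=true cases).
So P(merchant miscoding | fraud alert, genuine card theft, cardholder travelling abroad) = 0.204750/0.793750 ≈ 0.258.

P(merchant miscoding | fraud alert, genuine card theft, cardholder travelling abroad) ≈ 0.258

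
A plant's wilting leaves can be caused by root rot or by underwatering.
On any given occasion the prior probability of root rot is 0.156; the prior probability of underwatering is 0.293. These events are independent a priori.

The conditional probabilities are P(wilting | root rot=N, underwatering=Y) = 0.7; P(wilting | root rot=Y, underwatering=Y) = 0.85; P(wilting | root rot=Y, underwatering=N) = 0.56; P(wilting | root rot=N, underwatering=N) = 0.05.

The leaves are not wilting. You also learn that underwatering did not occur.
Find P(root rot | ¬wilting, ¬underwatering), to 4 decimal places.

Enumerate both values of root rot and weight by the priors:
  P(¬wilting | ¬underwatering) = 0.95×0.844 + 0.44×0.156
        = 0.801800 + 0.068640 = 0.870440
The terms with root rot present sum to 0.068640, so
  P(root rot | ¬wilting, ¬underwatering) = 0.068640 / 0.870440 ≈ 0.0789

P(root rot | ¬wilting, ¬underwatering) ≈ 0.0789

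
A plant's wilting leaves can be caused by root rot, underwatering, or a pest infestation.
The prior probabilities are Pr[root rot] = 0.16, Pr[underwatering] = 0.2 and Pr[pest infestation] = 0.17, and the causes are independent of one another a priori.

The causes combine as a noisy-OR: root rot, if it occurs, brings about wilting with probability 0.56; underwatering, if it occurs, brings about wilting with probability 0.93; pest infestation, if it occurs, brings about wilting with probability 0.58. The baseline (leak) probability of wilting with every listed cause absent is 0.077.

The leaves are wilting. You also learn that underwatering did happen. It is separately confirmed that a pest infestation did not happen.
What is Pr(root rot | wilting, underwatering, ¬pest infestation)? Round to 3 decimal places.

Pr(root rot | wilting, underwatering, ¬pest infestation) ≈ 0.165

Under noisy-OR, P(wilting | causes) = 1 − (1−0.077)·∏(1−qᵢ) over the active causes.
Enumerate both values of root rot and weight by the priors:
  P(wilting | underwatering, ¬pest infestation) = 0.93539*0.84 + 0.971572*0.16
        = 0.785728 + 0.155452 = 0.941180
Configurations with root rot contribute 0.155452, so
  P(root rot | wilting, underwatering, ¬pest infestation) = 0.155452 / 0.941180 ≈ 0.165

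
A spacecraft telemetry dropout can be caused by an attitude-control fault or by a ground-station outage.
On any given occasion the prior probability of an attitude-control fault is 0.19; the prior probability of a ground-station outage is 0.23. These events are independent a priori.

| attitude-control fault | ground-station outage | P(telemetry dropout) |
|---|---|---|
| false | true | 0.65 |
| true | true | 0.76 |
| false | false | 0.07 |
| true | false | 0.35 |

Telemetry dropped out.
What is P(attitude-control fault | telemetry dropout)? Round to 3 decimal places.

Sum P(telemetry dropout|·) weighted by the priors over the 4 (attitude-control fault, ground-station outage) configurations:
  P(telemetry dropout) = 0.07*0.81*0.77 + 0.65*0.81*0.23 + 0.35*0.19*0.77 + 0.76*0.19*0.23
        = 0.043659 + 0.121095 + 0.051205 + 0.033212 = 0.249171
The terms with attitude-control fault present sum to 0.084417, so
  P(attitude-control fault | telemetry dropout) = 0.084417 / 0.249171 ≈ 0.339

P(attitude-control fault | telemetry dropout) ≈ 0.339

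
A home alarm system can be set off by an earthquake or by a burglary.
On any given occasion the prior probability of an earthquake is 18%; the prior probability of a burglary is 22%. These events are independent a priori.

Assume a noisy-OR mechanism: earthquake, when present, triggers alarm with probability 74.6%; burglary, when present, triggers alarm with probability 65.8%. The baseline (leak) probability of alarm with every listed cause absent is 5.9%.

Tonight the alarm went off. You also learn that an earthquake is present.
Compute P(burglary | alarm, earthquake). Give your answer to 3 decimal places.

Under noisy-OR, P(alarm | causes) = 1 − (1−0.059)·∏(1−qᵢ) over the active causes.
Enumerate both values of burglary and weight by the priors:
  P(alarm | earthquake) = 0.760986*0.78 + 0.918257*0.22
        = 0.593569 + 0.202017 = 0.795586
The terms with burglary present sum to 0.202017, so
  P(burglary | alarm, earthquake) = 0.202017 / 0.795586 ≈ 0.254

P(burglary | alarm, earthquake) ≈ 0.254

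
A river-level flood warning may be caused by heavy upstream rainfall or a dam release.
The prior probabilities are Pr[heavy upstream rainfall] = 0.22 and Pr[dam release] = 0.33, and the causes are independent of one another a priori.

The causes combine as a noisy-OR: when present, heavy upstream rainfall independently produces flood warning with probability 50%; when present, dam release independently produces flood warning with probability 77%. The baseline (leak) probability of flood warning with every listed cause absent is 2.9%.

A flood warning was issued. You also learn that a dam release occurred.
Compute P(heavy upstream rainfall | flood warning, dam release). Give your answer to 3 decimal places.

Under noisy-OR, P(flood warning | causes) = 1 − (1−0.029)·∏(1−qᵢ) over the active causes.
Numerator (weight on configurations with heavy upstream rainfall): 0.888335*0.22 = 0.195434
Normalizer over all consistent configurations: 0.77667*0.78 + 0.888335*0.22 = 0.801237
P(heavy upstream rainfall | flood warning, dam release) = 0.195434/0.801237 ≈ 0.244

P(heavy upstream rainfall | flood warning, dam release) ≈ 0.244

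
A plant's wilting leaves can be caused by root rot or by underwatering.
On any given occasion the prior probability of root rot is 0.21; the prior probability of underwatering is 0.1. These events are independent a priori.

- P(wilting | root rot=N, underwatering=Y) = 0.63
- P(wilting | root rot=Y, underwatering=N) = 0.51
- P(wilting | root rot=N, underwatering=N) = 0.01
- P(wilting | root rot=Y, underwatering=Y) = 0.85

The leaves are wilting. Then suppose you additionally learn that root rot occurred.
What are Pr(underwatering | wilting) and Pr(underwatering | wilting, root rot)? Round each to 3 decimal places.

Sum P(wilting|·) weighted by the priors over the 4 (root rot, underwatering) configurations:
  P(wilting) = 0.01·0.79·0.9 + 0.63·0.79·0.1 + 0.51·0.21·0.9 + 0.85·0.21·0.1
        = 0.007110 + 0.049770 + 0.096390 + 0.017850 = 0.171120
The terms with underwatering present sum to 0.067620, so
  P(underwatering | wilting) = 0.067620 / 0.171120 ≈ 0.395

Now also conditioning on root rot=true:
Weight on underwatering=true, given the evidence: 0.85·0.1 = 0.085000
The normalizing constant is 0.51·0.9 + 0.85·0.1 = 0.544000
Posterior = 0.085000 / 0.544000 ≈ 0.156
The drop from 0.395 to 0.156 is the explaining-away (discounting) effect.

Pr(underwatering | wilting) ≈ 0.395; Pr(underwatering | wilting, root rot) ≈ 0.156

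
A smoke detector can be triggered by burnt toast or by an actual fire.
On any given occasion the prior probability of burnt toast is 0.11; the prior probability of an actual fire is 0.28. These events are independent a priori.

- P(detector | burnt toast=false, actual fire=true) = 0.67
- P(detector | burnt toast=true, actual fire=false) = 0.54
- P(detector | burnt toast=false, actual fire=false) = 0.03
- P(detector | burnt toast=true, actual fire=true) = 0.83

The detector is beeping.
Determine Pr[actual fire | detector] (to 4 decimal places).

Pr[actual fire | detector] ≈ 0.7564

Enumerate the 4 (burnt toast, actual fire) configurations and weight by the priors:
  P(detector) = 0.03·0.89·0.72 + 0.67·0.89·0.28 + 0.54·0.11·0.72 + 0.83·0.11·0.28
        = 0.019224 + 0.166964 + 0.042768 + 0.025564 = 0.254520
Configurations with actual fire contribute 0.192528, so
  P(actual fire | detector) = 0.192528 / 0.254520 ≈ 0.7564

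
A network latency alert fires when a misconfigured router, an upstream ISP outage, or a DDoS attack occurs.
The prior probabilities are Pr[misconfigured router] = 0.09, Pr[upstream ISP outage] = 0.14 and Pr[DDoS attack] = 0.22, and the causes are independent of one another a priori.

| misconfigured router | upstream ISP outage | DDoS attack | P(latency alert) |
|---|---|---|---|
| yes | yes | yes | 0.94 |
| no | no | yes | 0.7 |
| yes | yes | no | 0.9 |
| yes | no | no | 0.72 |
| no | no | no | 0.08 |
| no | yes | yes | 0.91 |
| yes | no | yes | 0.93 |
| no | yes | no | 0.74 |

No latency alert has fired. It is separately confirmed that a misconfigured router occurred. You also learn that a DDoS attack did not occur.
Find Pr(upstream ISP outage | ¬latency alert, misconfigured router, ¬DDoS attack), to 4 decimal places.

P(¬latency alert | misconfigured router, ¬DDoS attack) = 0.28*0.86 + 0.1*0.14 = 0.240800 + 0.014000 = 0.254800
The upstream ISP outage-present share is 0.1*0.14 = 0.014000.
So P(upstream ISP outage | ¬latency alert, misconfigured router, ¬DDoS attack) = 0.014000/0.254800 ≈ 0.0549.

Pr(upstream ISP outage | ¬latency alert, misconfigured router, ¬DDoS attack) ≈ 0.0549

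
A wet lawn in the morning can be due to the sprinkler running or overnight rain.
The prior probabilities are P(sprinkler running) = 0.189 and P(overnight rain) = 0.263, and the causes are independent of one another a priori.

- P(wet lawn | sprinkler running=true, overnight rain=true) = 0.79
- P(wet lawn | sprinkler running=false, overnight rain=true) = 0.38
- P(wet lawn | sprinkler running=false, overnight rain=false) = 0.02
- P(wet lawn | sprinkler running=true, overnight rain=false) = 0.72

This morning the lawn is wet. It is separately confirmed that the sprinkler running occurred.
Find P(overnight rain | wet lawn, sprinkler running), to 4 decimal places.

P(wet lawn | sprinkler running) = 0.72·0.737 + 0.79·0.263 = 0.530640 + 0.207770 = 0.738410
Restricting to configurations with overnight rain present: 0.79·0.263 = 0.207770.
P(overnight rain | wet lawn, sprinkler running) = 0.207770 / 0.738410 ≈ 0.2814

P(overnight rain | wet lawn, sprinkler running) ≈ 0.2814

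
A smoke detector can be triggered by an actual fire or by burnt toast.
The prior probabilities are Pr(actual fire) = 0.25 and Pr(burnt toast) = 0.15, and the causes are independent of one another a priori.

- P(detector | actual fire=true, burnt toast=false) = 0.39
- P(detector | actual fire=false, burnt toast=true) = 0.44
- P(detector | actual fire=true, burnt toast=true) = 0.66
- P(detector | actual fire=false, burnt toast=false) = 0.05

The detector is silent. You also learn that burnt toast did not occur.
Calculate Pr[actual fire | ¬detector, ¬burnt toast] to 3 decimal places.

Enumerate both values of actual fire and weight by the priors:
  P(¬detector | ¬burnt toast) = 0.95*0.75 + 0.61*0.25
        = 0.712500 + 0.152500 = 0.865000
Keeping only the actual fire-present terms gives 0.152500, so
  P(actual fire | ¬detector, ¬burnt toast) = 0.152500 / 0.865000 ≈ 0.176

Pr[actual fire | ¬detector, ¬burnt toast] ≈ 0.176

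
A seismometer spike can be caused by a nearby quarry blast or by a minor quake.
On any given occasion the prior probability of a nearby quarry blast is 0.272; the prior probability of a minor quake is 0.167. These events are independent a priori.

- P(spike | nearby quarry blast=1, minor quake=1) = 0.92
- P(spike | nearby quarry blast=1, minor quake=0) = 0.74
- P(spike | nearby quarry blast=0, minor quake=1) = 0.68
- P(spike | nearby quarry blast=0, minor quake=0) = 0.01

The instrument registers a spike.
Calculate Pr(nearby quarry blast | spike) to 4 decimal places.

Pr(nearby quarry blast | spike) ≈ 0.7024

Weight on nearby quarry blast=true, given the evidence: 0.167666 + 0.041790 = 0.209456
Denominator P(spike): 0.01×0.728×0.833 + 0.68×0.728×0.167 + 0.74×0.272×0.833 + 0.92×0.272×0.167 = 0.298192
P(nearby quarry blast | spike) = 0.209456/0.298192 ≈ 0.7024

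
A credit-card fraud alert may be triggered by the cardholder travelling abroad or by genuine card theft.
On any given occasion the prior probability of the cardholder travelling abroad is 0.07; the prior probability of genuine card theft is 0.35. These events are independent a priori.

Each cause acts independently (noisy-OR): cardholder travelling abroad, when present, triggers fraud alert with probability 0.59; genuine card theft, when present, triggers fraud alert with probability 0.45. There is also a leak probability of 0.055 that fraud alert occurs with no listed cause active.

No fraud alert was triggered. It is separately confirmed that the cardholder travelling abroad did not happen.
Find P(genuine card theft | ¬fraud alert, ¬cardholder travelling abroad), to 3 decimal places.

Under noisy-OR, P(fraud alert | causes) = 1 − (1−0.055)·∏(1−qᵢ) over the active causes.
P(¬fraud alert | ¬cardholder travelling abroad) = 0.945×0.65 + 0.51975×0.35 = 0.614250 + 0.181913 = 0.796163
The genuine card theft-present share is 0.51975×0.35 = 0.181913.
So P(genuine card theft | ¬fraud alert, ¬cardholder travelling abroad) = 0.181913/0.796163 ≈ 0.228.

P(genuine card theft | ¬fraud alert, ¬cardholder travelling abroad) ≈ 0.228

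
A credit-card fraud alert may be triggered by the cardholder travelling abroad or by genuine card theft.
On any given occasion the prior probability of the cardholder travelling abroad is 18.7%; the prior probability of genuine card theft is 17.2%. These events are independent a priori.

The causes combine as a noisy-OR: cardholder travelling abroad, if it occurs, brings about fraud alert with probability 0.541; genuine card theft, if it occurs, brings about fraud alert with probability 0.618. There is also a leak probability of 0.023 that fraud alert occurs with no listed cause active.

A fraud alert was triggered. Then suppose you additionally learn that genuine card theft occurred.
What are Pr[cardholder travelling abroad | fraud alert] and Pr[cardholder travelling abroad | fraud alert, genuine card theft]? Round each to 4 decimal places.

Under noisy-OR, P(fraud alert | causes) = 1 − (1−0.023)·∏(1−qᵢ) over the active causes.
By total probability over the 4 (cardholder travelling abroad, genuine card theft) configurations:
  P(fraud alert) = 0.023*0.813*0.828 + 0.626786*0.813*0.172 + 0.551557*0.187*0.828 + 0.828695*0.187*0.172
        = 0.015483 + 0.087647 + 0.085401 + 0.026654 = 0.215185
Keeping only the cardholder travelling abroad-present terms gives 0.112055, so
  P(cardholder travelling abroad | fraud alert) = 0.112055 / 0.215185 ≈ 0.5207

Now condition on the additional information:
Numerator (weight on configurations with cardholder travelling abroad): 0.828695×0.187 = 0.154966
Denominator P(fraud alert | genuine card theft): 0.626786×0.813 + 0.828695×0.187 = 0.664543
P(cardholder travelling abroad | fraud alert, genuine card theft) = 0.154966/0.664543 ≈ 0.2332
Conditioning on genuine card theft lowers the posterior on cardholder travelling abroad: the classic explaining-away effect in a common-effect structure.

Pr[cardholder travelling abroad | fraud alert] ≈ 0.5207; Pr[cardholder travelling abroad | fraud alert, genuine card theft] ≈ 0.2332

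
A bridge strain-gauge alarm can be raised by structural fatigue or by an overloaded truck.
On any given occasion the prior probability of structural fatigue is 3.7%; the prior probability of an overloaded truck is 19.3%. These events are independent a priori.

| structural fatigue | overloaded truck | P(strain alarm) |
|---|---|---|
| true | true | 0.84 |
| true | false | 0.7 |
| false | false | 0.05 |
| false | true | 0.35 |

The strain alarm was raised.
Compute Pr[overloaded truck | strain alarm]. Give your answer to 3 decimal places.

P(strain alarm) = 0.05*0.963*0.807 + 0.35*0.963*0.193 + 0.7*0.037*0.807 + 0.84*0.037*0.193 = 0.038857 + 0.065051 + 0.020901 + 0.005998 = 0.130807
Of this, 0.071049 comes from 0.065051 + 0.005998 (the overloaded truck=true cases).
Hence the posterior is 0.071049/0.130807 ≈ 0.543.

Pr[overloaded truck | strain alarm] ≈ 0.543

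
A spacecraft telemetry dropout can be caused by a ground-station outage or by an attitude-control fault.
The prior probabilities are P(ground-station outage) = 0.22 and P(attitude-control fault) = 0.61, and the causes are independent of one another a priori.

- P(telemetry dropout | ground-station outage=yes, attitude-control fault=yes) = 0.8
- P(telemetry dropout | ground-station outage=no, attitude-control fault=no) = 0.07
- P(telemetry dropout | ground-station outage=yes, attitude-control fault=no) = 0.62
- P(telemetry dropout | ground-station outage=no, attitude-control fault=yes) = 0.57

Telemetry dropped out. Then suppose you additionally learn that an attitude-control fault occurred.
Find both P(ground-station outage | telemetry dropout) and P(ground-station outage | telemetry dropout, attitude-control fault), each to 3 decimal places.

For the numerator, keep only ground-station outage=true terms: 0.053196 + 0.107360 = 0.160556
Denominator P(telemetry dropout): 0.07×0.78×0.39 + 0.57×0.78×0.61 + 0.62×0.22×0.39 + 0.8×0.22×0.61 = 0.453056
P(ground-station outage | telemetry dropout) = 0.160556/0.453056 ≈ 0.354

With the extra evidence:
Numerator (weight on configurations with ground-station outage): 0.8·0.22 = 0.176000
Denominator P(telemetry dropout | attitude-control fault): 0.57·0.78 + 0.8·0.22 = 0.620600
Posterior = 0.176000 / 0.620600 ≈ 0.284
This is intercausal reasoning (explaining away): once attitude-control fault accounts for the telemetry dropout, ground-station outage becomes less likely.

P(ground-station outage | telemetry dropout) ≈ 0.354; P(ground-station outage | telemetry dropout, attitude-control fault) ≈ 0.284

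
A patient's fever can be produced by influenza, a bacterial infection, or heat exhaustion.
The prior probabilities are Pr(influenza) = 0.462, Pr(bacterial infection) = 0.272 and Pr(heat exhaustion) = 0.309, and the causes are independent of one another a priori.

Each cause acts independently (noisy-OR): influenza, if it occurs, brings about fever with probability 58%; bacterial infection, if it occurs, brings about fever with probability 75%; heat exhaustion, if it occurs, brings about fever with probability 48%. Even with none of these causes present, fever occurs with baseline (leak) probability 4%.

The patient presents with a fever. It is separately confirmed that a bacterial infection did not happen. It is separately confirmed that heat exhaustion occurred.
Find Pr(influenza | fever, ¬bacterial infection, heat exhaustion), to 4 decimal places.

Under noisy-OR, P(fever | causes) = 1 − (1−0.04)·∏(1−qᵢ) over the active causes.
P(fever | ¬bacterial infection, heat exhaustion) = 0.5008*0.538 + 0.790336*0.462 = 0.269430 + 0.365135 = 0.634565
Of this, 0.365135 comes from 0.790336*0.462 (the influenza=true cases).
Hence the posterior is 0.365135/0.634565 ≈ 0.5754.

Pr(influenza | fever, ¬bacterial infection, heat exhaustion) ≈ 0.5754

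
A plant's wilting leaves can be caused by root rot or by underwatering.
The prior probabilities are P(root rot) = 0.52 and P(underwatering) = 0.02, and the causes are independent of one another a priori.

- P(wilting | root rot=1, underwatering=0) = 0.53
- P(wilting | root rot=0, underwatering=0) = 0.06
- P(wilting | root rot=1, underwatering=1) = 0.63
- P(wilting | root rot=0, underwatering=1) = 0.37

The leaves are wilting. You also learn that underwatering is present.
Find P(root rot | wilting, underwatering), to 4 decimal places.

P(root rot | wilting, underwatering) ≈ 0.6485

Enumerate both values of root rot and weight by the priors:
  P(wilting | underwatering) = 0.37×0.48 + 0.63×0.52
        = 0.177600 + 0.327600 = 0.505200
Keeping only the root rot-present terms gives 0.327600, so
  P(root rot | wilting, underwatering) = 0.327600 / 0.505200 ≈ 0.6485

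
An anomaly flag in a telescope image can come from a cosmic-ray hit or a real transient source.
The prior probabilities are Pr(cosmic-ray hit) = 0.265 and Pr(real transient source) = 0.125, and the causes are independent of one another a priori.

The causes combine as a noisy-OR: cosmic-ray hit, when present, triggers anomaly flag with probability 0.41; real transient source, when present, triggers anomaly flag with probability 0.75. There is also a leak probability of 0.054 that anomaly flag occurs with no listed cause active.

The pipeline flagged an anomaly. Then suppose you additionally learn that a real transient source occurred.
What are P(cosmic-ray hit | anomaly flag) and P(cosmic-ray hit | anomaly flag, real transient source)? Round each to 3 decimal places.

P(cosmic-ray hit | anomaly flag) ≈ 0.555; P(cosmic-ray hit | anomaly flag, real transient source) ≈ 0.289

Under noisy-OR, P(anomaly flag | causes) = 1 − (1−0.054)·∏(1−qᵢ) over the active causes.
Weight on cosmic-ray hit=true, given the evidence: 0.102456 + 0.028503 = 0.130959
The normalizing constant is 0.054×0.735×0.875 + 0.7635×0.735×0.125 + 0.44186×0.265×0.875 + 0.860465×0.265×0.125 = 0.235835
Posterior = 0.130959 / 0.235835 ≈ 0.555

Now condition on the additional information:
By total probability over both values of cosmic-ray hit:
  P(anomaly flag | real transient source) = 0.7635*0.735 + 0.860465*0.265
        = 0.561172 + 0.228023 = 0.789195
Keeping only the cosmic-ray hit-present terms gives 0.228023, so
  P(cosmic-ray hit | anomaly flag, real transient source) = 0.228023 / 0.789195 ≈ 0.289
This is intercausal reasoning (explaining away): once real transient source accounts for the anomaly flag, cosmic-ray hit becomes less likely.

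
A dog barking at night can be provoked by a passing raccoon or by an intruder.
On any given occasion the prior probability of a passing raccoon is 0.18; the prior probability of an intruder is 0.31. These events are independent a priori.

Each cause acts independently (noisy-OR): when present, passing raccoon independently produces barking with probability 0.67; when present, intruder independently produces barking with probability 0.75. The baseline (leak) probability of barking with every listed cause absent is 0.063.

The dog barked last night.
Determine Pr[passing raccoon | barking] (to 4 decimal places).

Pr[passing raccoon | barking] ≈ 0.3735

Under noisy-OR, P(barking | causes) = 1 − (1−0.063)·∏(1−qᵢ) over the active causes.
Numerator (weight on configurations with passing raccoon): 0.085796 + 0.051486 = 0.137282
Denominator P(barking): 0.063*0.82*0.69 + 0.76575*0.82*0.31 + 0.69079*0.18*0.69 + 0.922697*0.18*0.31 = 0.367581
P(passing raccoon | barking) = 0.137282/0.367581 ≈ 0.3735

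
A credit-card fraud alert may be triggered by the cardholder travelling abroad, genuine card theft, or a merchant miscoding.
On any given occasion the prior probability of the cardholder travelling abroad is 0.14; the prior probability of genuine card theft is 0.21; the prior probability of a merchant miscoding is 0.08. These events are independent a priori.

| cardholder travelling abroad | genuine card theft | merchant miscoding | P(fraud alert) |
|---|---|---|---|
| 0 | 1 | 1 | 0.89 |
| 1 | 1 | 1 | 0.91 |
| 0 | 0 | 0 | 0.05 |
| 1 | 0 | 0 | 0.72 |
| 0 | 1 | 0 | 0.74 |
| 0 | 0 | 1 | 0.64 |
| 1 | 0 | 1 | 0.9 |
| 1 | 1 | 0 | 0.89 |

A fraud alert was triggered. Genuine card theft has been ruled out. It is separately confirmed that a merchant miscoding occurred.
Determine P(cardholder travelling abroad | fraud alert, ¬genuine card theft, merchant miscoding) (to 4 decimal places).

P(fraud alert | ¬genuine card theft, merchant miscoding) = 0.64×0.86 + 0.9×0.14 = 0.550400 + 0.126000 = 0.676400
Restricting to configurations with cardholder travelling abroad present: 0.9×0.14 = 0.126000.
Hence the posterior is 0.126000/0.676400 ≈ 0.1863.

P(cardholder travelling abroad | fraud alert, ¬genuine card theft, merchant miscoding) ≈ 0.1863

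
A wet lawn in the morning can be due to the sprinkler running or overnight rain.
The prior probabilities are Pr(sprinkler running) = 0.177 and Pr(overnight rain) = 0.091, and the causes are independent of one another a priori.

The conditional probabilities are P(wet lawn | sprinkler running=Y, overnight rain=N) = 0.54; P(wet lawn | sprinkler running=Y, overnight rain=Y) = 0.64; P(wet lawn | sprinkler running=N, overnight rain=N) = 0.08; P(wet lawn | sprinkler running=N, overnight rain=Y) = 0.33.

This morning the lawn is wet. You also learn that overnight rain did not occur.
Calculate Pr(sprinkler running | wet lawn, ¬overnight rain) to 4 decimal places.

Pr(sprinkler running | wet lawn, ¬overnight rain) ≈ 0.5921

By total probability over both values of sprinkler running:
  P(wet lawn | ¬overnight rain) = 0.08*0.823 + 0.54*0.177
        = 0.065840 + 0.095580 = 0.161420
Configurations with sprinkler running contribute 0.095580, so
  P(sprinkler running | wet lawn, ¬overnight rain) = 0.095580 / 0.161420 ≈ 0.5921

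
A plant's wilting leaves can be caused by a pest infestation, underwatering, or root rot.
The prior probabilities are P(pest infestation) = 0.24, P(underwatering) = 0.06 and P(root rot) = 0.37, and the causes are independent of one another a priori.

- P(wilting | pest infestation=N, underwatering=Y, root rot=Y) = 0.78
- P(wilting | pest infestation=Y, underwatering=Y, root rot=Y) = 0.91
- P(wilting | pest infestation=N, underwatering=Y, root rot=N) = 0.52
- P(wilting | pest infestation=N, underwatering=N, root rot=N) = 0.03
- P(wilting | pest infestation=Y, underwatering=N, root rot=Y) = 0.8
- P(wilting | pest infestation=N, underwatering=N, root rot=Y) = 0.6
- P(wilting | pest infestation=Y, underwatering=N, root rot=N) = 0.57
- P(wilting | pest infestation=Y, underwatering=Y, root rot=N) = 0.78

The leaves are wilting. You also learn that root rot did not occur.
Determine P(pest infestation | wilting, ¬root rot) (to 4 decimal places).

P(pest infestation | wilting, ¬root rot) ≈ 0.7559

Sum P(wilting|·) weighted by the priors over the 4 (pest infestation, underwatering) configurations:
  P(wilting | ¬root rot) = 0.03×0.76×0.94 + 0.52×0.76×0.06 + 0.57×0.24×0.94 + 0.78×0.24×0.06
        = 0.021432 + 0.023712 + 0.128592 + 0.011232 = 0.184968
Configurations with pest infestation contribute 0.139824, so
  P(pest infestation | wilting, ¬root rot) = 0.139824 / 0.184968 ≈ 0.7559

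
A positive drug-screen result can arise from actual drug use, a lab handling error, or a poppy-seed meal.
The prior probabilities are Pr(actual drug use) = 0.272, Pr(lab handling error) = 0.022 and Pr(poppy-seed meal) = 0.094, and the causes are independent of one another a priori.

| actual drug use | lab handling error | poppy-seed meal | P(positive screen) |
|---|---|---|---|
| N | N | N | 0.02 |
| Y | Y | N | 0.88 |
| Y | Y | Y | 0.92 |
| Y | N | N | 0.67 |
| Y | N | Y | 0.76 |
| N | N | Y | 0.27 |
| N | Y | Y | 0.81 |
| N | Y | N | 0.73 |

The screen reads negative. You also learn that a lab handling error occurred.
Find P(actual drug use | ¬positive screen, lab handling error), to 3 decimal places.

P(¬positive screen | lab handling error) = 0.27*0.728*0.906 + 0.19*0.728*0.094 + 0.12*0.272*0.906 + 0.08*0.272*0.094 = 0.178083 + 0.013002 + 0.029572 + 0.002045 = 0.222702
Of this, 0.031617 comes from 0.029572 + 0.002045 (the actual drug use=true cases).
Hence the posterior is 0.031617/0.222702 ≈ 0.142.

P(actual drug use | ¬positive screen, lab handling error) ≈ 0.142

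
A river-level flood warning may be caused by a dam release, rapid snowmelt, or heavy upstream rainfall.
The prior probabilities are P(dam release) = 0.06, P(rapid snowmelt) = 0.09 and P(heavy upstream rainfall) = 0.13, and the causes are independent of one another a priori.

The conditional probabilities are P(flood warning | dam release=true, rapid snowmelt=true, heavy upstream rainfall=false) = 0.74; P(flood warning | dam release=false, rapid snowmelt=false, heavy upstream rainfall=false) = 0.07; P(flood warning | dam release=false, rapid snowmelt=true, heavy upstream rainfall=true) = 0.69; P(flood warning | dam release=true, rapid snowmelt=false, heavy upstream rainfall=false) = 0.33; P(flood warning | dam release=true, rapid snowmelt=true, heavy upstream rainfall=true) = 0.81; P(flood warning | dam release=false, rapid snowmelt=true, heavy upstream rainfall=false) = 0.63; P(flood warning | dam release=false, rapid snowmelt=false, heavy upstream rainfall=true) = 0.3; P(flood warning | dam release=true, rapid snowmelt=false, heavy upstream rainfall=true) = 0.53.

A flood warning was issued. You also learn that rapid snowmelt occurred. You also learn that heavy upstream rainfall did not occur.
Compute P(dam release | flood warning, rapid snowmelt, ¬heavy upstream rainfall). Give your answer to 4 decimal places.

P(flood warning | rapid snowmelt, ¬heavy upstream rainfall) = 0.63×0.94 + 0.74×0.06 = 0.592200 + 0.044400 = 0.636600
The dam release-present share is 0.74×0.06 = 0.044400.
So P(dam release | flood warning, rapid snowmelt, ¬heavy upstream rainfall) = 0.044400/0.636600 ≈ 0.0697.

P(dam release | flood warning, rapid snowmelt, ¬heavy upstream rainfall) ≈ 0.0697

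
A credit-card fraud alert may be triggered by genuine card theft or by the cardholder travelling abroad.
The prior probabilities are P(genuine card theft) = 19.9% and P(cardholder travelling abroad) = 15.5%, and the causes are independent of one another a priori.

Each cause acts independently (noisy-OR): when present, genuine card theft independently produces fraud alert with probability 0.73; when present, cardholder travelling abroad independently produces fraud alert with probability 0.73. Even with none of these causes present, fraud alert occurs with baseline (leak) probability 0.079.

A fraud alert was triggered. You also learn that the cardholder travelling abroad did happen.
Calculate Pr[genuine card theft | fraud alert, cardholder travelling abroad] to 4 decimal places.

Under noisy-OR, P(fraud alert | causes) = 1 − (1−0.079)·∏(1−qᵢ) over the active causes.
Weight on genuine card theft=true, given the evidence: 0.932859·0.199 = 0.185639
Denominator P(fraud alert | cardholder travelling abroad): 0.75133·0.801 + 0.932859·0.199 = 0.787454
Posterior = 0.185639 / 0.787454 ≈ 0.2357

Pr[genuine card theft | fraud alert, cardholder travelling abroad] ≈ 0.2357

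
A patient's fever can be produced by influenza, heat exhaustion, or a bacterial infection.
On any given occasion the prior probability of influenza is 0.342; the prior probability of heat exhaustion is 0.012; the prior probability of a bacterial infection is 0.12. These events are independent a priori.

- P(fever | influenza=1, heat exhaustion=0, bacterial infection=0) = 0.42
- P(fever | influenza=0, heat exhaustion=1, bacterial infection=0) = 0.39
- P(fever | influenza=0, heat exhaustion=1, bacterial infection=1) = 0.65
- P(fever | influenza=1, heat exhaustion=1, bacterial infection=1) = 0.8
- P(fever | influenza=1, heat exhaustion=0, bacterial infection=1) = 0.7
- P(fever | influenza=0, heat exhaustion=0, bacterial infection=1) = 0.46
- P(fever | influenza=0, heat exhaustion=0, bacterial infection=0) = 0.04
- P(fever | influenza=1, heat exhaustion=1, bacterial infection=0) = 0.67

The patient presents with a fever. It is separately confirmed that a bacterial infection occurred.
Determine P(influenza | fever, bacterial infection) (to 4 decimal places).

P(influenza | fever, bacterial infection) ≈ 0.4408

P(fever | bacterial infection) = 0.46*0.658*0.988 + 0.65*0.658*0.012 + 0.7*0.342*0.988 + 0.8*0.342*0.012 = 0.299048 + 0.005132 + 0.236527 + 0.003283 = 0.543990
Of this, 0.239810 comes from 0.236527 + 0.003283 (the influenza=true cases).
Hence the posterior is 0.239810/0.543990 ≈ 0.4408.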